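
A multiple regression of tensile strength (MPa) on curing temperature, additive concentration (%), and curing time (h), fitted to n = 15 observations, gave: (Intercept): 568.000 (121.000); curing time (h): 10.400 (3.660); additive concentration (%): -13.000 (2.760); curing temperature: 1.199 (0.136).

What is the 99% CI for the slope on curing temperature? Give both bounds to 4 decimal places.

(0.7766, 1.6214)

Read off: b = 1.199, SE = 0.136 for curing temperature.
df = n − k − 1 = 15 − 3 − 1 = 11.
t* = t_{0.005, 11} = 3.105807.
Margin = t* × SE = 3.105807 × 0.136 = 0.422390.
CI: 1.199 ± 0.422390 → (0.7766, 1.6214).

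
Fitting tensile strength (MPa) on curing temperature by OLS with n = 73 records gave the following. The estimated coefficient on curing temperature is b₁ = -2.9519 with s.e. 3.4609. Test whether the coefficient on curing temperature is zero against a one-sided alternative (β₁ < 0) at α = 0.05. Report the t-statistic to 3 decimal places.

t = -0.853

H₀: β₁ = 0 vs H₁: β₁ < 0.
t = (b₁ − β₁⁰)/SE = -2.9519 / 3.4609 = -0.853.
df = n − 2 = 73 − 2 = 71.
One-sided p ≈ 0.1983, which is ≥ 0.05, so fail to reject H₀.
The data do not give significant evidence that the true slope on curing temperature is negative.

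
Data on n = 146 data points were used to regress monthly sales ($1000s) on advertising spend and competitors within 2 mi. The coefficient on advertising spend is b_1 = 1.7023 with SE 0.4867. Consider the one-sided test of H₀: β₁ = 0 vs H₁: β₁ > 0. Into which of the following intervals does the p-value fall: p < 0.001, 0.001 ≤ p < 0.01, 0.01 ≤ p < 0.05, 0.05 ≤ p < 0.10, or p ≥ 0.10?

p < 0.001

t = 1.7023 / 0.4867 = 3.498.
df = n − k − 1 = 146 − 2 − 1 = 143.
One-sided p = P(T_{143} > t) ≈ 0.0003.
So p < 0.001.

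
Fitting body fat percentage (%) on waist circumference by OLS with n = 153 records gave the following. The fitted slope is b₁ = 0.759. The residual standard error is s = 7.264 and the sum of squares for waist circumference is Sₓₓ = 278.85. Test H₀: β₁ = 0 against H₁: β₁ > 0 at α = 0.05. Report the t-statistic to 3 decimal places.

t = 1.745

SE(b₁) = s/√Sₓₓ = 7.264/√278.85 = 0.435001.
t = 0.759 / 0.435001 = 1.745.
df = n − 2 = 151.
One-sided p ≈ 0.0415, which is < 0.05, so reject H₀.
There is evidence that the true slope on waist circumference is positive.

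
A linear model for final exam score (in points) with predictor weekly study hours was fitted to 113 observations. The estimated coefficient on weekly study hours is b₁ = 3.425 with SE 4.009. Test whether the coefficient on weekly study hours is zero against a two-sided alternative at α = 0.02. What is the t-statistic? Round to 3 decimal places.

t = 0.854

H₀: β₁ = 0 vs H₁: β₁ ≠ 0.
t = (b₁ − β₁⁰)/SE = 3.425 / 4.009 = 0.854.
df = n − 2 = 113 − 2 = 111.
Two-sided p ≈ 0.3948, which is ≥ 0.02, so fail to reject H₀.
The data do not give significant evidence of an association between weekly study hours and final exam score.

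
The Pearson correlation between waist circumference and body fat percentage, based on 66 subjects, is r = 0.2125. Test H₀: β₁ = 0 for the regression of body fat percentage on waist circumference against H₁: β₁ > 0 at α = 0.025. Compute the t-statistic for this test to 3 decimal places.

t = r·√(n − 2)/√(1 − r²) = 0.2125·√64/√0.954844 = 1.740.
df = n − 2 = 64.
One-sided p ≈ 0.0434, which is ≥ 0.025, so fail to reject H₀.
The data do not give significant evidence of a linear association between waist circumference and body fat percentage.

t = 1.740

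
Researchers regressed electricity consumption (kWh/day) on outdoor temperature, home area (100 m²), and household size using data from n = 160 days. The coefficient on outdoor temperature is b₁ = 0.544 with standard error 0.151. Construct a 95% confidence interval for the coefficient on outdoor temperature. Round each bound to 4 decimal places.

(0.2457, 0.8423)

df = n − k − 1 = 160 − 3 − 1 = 156.
t* = t_{0.025, 156} = 1.975288.
Margin = t* × SE = 1.975288 × 0.151 = 0.298268.
CI: 0.544 ± 0.298268 → (0.2457, 0.8423).
With 95% confidence, each one-unit increase in outdoor temperature is associated with a change of between 0.2457 and 0.8423 kWh/day in electricity consumption, holding the other predictors fixed.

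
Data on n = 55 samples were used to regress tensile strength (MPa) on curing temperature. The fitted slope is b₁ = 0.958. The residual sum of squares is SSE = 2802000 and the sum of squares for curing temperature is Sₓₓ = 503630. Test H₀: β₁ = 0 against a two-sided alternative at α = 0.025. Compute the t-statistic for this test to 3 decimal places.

MSE = SSE/(n − 2) = 2802000/53 = 52867.9.
SE(b₁) = √(MSE/Sₓₓ) = √(52867.9/503630) = 0.323997.
t = 0.958 / 0.323997 = 2.957.
df = n − 2 = 53.
Two-sided p ≈ 0.0046, which is < 0.025, so reject H₀.
There is evidence that curing temperature is associated with tensile strength.

t = 2.957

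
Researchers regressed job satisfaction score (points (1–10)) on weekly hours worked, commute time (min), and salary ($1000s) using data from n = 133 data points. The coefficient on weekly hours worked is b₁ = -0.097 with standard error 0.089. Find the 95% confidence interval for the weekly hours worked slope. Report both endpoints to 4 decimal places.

(-0.2731, 0.0791)

df = n − k − 1 = 133 − 3 − 1 = 129.
t* = t_{0.025, 129} = 1.978524.
Margin = t* × SE = 1.978524 × 0.089 = 0.176089.
CI: -0.097 ± 0.176089 → (-0.2731, 0.0791).
With 95% confidence, each one-unit increase in weekly hours worked is associated with a change of between -0.2731 and 0.0791 points (1–10) in job satisfaction score, holding the other predictors fixed.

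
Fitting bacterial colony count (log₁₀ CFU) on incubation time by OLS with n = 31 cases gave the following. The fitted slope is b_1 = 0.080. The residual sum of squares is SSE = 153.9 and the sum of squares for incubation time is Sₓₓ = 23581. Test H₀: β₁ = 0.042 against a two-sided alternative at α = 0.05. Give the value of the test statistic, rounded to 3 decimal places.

MSE = SSE/(n − 2) = 153.9/29 = 5.3069.
SE(b_1) = √(MSE/Sₓₓ) = √(5.3069/23581) = 0.0150017.
t = (0.080 − 0.042) / 0.0150017 = 2.533.
df = n − 2 = 29.
Two-sided p ≈ 0.0170, which is < 0.05, so reject H₀.
There is evidence that the true slope on incubation time differs from 0.042 log₁₀ CFU per unit.

t = 2.533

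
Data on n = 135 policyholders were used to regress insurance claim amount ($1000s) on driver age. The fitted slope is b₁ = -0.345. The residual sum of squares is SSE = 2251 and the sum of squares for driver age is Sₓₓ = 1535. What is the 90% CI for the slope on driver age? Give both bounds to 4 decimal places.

MSE = SSE/(n − 2) = 2251/133 = 16.9248.
SE(b₁) = √(MSE/Sₓₓ) = √(16.9248/1535) = 0.105004.
df = n − 2 = 133.
t* = t_{0.05, 133} = 1.656391.
Margin = t* × SE = 1.656391 × 0.105004 = 0.173928.
CI: -0.345 ± 0.173928 → (-0.5189, -0.1711).
With 90% confidence, each one-unit increase in driver age is associated with a change of between -0.5189 and -0.1711 $1000s in insurance claim amount.

(-0.5189, -0.1711)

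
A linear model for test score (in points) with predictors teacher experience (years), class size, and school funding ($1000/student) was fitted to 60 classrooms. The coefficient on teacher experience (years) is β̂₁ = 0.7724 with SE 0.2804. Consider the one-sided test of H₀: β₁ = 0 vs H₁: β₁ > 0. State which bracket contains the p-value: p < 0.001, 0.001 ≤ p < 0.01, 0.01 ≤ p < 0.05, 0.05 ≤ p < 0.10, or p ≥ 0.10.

0.001 ≤ p < 0.01

t = 0.7724 / 0.2804 = 2.755.
df = n − k − 1 = 60 − 3 − 1 = 56.
One-sided p = P(T_{56} > t) ≈ 0.0040.
So 0.001 ≤ p < 0.01.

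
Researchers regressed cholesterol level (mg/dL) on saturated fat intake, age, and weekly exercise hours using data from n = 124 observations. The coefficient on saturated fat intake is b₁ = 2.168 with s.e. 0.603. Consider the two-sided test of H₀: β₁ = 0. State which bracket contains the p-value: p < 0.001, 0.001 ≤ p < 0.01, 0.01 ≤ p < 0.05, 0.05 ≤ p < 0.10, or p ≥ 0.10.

t = 2.168 / 0.603 = 3.595.
df = n − k − 1 = 124 − 3 − 1 = 120.
Two-sided p = 2·P(T_{120} > |t|) ≈ 0.0005.
So p < 0.001.

p < 0.001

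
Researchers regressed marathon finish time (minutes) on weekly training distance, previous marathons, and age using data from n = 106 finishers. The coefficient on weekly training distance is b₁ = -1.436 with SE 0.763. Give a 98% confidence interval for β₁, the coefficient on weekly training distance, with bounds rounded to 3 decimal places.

(-3.239, 0.367)

df = n − k − 1 = 106 − 3 − 1 = 102.
t* = t_{0.01, 102} = 2.363464.
Margin = t* × SE = 2.363464 × 0.763 = 1.80332.
CI: -1.436 ± 1.80332 → (-3.239, 0.367).
With 98% confidence, each one-unit increase in weekly training distance is associated with a change of between -3.239 and 0.367 minutes in marathon finish time, holding the other predictors fixed.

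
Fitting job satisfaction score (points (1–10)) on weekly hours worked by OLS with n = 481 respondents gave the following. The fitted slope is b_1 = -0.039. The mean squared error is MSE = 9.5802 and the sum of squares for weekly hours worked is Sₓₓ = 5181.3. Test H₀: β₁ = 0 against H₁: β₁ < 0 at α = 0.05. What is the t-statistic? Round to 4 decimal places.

t = -0.9070

SE(b_1) = √(MSE/Sₓₓ) = √(9.5802/5181.3) = 0.0429999.
t = -0.039 / 0.0429999 = -0.9070.
df = n − 2 = 479.
One-sided p ≈ 0.1824, which is ≥ 0.05, so fail to reject H₀.
The data do not give significant evidence that the true slope on weekly hours worked is negative.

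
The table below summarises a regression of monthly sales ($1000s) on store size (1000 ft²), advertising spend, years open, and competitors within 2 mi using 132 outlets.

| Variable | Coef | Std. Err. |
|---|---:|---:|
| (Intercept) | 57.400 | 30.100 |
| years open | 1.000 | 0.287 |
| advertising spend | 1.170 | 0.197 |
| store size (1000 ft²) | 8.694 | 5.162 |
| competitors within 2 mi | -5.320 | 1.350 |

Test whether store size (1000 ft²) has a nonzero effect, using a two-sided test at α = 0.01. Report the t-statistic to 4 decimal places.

Read off: b = 8.694, SE = 5.162 for store size (1000 ft²).
H₀: β₁ = 0 vs H₁: β₁ ≠ 0.
t = 8.694 / 5.162 = 1.6842.
df = n − k − 1 = 132 − 4 − 1 = 127.
Two-sided p ≈ 0.0946, which is ≥ 0.01, so fail to reject H₀.
The data do not give significant evidence of an association between store size (1000 ft²) and monthly sales, after adjusting for the other predictors.

t = 1.6842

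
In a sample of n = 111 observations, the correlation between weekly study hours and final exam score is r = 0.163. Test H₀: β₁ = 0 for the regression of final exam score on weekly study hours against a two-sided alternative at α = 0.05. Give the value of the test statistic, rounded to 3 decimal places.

t = 1.725

t = r·√(n − 2)/√(1 − r²) = 0.163·√109/√0.973431 = 1.725.
df = n − 2 = 109.
Two-sided p ≈ 0.0874, which is ≥ 0.05, so fail to reject H₀.
The data do not give significant evidence of a linear association between weekly study hours and final exam score.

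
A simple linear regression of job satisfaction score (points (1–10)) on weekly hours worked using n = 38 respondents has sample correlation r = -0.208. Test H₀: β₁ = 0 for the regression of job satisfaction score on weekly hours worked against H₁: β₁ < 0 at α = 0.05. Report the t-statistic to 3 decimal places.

t = r·√(n − 2)/√(1 − r²) = -0.208·√36/√0.956736 = -1.276.
df = n − 2 = 36.
One-sided p ≈ 0.1051, which is ≥ 0.05, so fail to reject H₀.
The data do not give significant evidence of a linear association between weekly hours worked and job satisfaction score.

t = -1.276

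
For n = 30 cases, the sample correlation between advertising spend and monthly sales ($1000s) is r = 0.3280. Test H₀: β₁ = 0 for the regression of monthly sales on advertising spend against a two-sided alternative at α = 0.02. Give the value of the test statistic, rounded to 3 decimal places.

t = 1.837

t = r·√(n − 2)/√(1 − r²) = 0.3280·√28/√0.892416 = 1.837.
df = n − 2 = 28.
Two-sided p ≈ 0.0768, which is ≥ 0.02, so fail to reject H₀.
The data do not give significant evidence of a linear association between advertising spend and monthly sales.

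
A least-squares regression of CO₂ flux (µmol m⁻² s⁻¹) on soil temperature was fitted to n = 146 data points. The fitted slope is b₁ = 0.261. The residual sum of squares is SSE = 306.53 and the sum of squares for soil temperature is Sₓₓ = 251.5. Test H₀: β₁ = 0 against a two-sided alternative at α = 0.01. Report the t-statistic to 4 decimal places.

t = 2.8370

MSE = SSE/(n − 2) = 306.53/144 = 2.12868.
SE(b₁) = √(MSE/Sₓₓ) = √(2.12868/251.5) = 0.0919997.
t = 0.261 / 0.0919997 = 2.8370.
df = n − 2 = 144.
Two-sided p ≈ 0.0052, which is < 0.01, so reject H₀.
There is evidence that soil temperature is associated with CO₂ flux.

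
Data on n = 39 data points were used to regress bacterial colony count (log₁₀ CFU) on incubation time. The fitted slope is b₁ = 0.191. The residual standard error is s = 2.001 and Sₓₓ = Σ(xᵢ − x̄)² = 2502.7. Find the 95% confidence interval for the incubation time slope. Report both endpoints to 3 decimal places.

SE(b₁) = s/√Sₓₓ = 2.001/√2502.7 = 0.0399984.
df = n − 2 = 37.
t* = t_{0.025, 37} = 2.026192.
Margin = t* × SE = 2.026192 × 0.0399984 = 0.08104.
CI: 0.191 ± 0.08104 → (0.110, 0.272).
With 95% confidence, each one-unit increase in incubation time is associated with a change of between 0.110 and 0.272 log₁₀ CFU in bacterial colony count.

(0.110, 0.272)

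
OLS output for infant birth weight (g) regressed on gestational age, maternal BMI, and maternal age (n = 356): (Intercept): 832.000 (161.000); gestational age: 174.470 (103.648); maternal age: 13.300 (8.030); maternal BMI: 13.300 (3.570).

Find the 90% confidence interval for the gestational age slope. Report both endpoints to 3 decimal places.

(3.534, 345.406)

Read off: b = 174.470, SE = 103.648 for gestational age.
df = n − k − 1 = 356 − 3 − 1 = 352.
t* = t_{0.05, 352} = 1.649194.
Margin = t* × SE = 1.649194 × 103.648 = 170.93566.
CI: 174.470 ± 170.93566 → (3.534, 345.406).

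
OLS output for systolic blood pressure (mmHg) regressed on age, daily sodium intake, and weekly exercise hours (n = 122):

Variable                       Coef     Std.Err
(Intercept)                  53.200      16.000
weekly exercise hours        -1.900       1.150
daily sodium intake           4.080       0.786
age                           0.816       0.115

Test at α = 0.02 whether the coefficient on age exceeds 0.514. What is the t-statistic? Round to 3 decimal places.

Read off: b = 0.816, SE = 0.115 for age.
H₀: β₁ = 0.514 vs H₁: β₁ > 0.514.
t = (0.816 − 0.514) / 0.115 = 2.626.
df = n − k − 1 = 122 − 3 − 1 = 118.
One-sided p ≈ 0.0049, which is < 0.02, so reject H₀.
There is evidence that the true slope on age exceeds 0.514 mmHg per unit, holding the other predictors fixed.

t = 2.626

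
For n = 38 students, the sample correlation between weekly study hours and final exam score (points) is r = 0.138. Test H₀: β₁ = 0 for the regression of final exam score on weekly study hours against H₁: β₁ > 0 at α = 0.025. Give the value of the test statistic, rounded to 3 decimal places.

t = 0.836

t = r·√(n − 2)/√(1 − r²) = 0.138·√36/√0.980956 = 0.836.
df = n − 2 = 36.
One-sided p ≈ 0.2043, which is ≥ 0.025, so fail to reject H₀.
The data do not give significant evidence of a linear association between weekly study hours and final exam score.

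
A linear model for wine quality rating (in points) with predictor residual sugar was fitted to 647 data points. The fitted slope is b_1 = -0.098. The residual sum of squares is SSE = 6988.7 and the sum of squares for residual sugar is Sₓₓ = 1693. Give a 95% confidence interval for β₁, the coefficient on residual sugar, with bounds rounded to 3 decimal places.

(-0.255, 0.059)

MSE = SSE/(n − 2) = 6988.7/645 = 10.8352.
SE(b_1) = √(MSE/Sₓₓ) = √(10.8352/1693) = 0.08.
df = n − 2 = 645.
t* = t_{0.025, 645} = 1.963649.
Margin = t* × SE = 1.963649 × 0.08 = 0.15709.
CI: -0.098 ± 0.15709 → (-0.255, 0.059).
With 95% confidence, each one-unit increase in residual sugar is associated with a change of between -0.255 and 0.059 points in wine quality rating.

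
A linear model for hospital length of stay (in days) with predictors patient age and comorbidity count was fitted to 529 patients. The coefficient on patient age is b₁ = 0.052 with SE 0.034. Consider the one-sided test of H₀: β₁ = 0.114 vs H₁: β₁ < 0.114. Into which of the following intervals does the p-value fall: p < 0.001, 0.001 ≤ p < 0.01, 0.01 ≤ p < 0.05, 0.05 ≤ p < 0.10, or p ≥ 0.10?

0.01 ≤ p < 0.05

t = (0.052 − 0.114) / 0.034 = -1.824.
df = n − k − 1 = 529 − 2 − 1 = 526.
One-sided p = P(T_{526} < t) ≈ 0.0344.
So 0.01 ≤ p < 0.05.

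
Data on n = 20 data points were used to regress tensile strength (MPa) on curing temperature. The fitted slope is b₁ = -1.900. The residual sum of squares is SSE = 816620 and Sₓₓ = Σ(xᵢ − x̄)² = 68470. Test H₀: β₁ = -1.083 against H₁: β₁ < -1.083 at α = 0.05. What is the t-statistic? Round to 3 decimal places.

t = -1.004

MSE = SSE/(n − 2) = 816620/18 = 45367.8.
SE(b₁) = √(MSE/Sₓₓ) = √(45367.8/68470) = 0.813998.
t = (-1.900 − (-1.083)) / 0.813998 = -1.004.
df = n − 2 = 18.
One-sided p ≈ 0.1644, which is ≥ 0.05, so fail to reject H₀.
The data do not give significant evidence that the true slope on curing temperature is below -1.083 MPa per unit.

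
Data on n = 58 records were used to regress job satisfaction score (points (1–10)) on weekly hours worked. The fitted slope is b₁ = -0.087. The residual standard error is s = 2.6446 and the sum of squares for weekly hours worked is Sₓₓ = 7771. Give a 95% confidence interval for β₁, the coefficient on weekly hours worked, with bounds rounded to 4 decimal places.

(-0.1471, -0.0269)

SE(b₁) = s/√Sₓₓ = 2.6446/√7771 = 0.03.
df = n − 2 = 56.
t* = t_{0.025, 56} = 2.003241.
Margin = t* × SE = 2.003241 × 0.03 = 0.060097.
CI: -0.087 ± 0.060097 → (-0.1471, -0.0269).
With 95% confidence, each one-unit increase in weekly hours worked is associated with a change of between -0.1471 and -0.0269 points (1–10) in job satisfaction score.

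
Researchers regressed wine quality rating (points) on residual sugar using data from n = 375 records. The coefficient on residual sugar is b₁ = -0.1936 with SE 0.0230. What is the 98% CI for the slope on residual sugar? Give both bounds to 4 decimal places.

(-0.2473, -0.1399)

df = n − 2 = 375 − 2 = 373.
t* = t_{0.01, 373} = 2.336387.
Margin = t* × SE = 2.336387 × 0.0230 = 0.053737.
CI: -0.1936 ± 0.053737 → (-0.2473, -0.1399).
With 98% confidence, each one-unit increase in residual sugar is associated with a change of between -0.2473 and -0.1399 points in wine quality rating.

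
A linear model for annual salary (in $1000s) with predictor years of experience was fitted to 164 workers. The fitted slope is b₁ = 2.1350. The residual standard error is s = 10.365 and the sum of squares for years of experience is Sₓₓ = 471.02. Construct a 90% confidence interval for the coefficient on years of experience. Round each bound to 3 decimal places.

(1.345, 2.925)

SE(b₁) = s/√Sₓₓ = 10.365/√471.02 = 0.477584.
df = n − 2 = 162.
t* = t_{0.05, 162} = 1.654314.
Margin = t* × SE = 1.654314 × 0.477584 = 0.79007.
CI: 2.1350 ± 0.79007 → (1.345, 2.925).
With 90% confidence, each one-unit increase in years of experience is associated with a change of between 1.345 and 2.925 $1000s in annual salary.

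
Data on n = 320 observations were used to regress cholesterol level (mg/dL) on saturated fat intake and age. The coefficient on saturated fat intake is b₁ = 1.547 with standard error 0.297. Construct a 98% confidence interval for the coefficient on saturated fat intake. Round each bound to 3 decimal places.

(0.853, 2.241)

df = n − k − 1 = 320 − 2 − 1 = 317.
t* = t_{0.01, 317} = 2.338169.
Margin = t* × SE = 2.338169 × 0.297 = 0.69444.
CI: 1.547 ± 0.69444 → (0.853, 2.241).
With 98% confidence, each one-unit increase in saturated fat intake is associated with a change of between 0.853 and 2.241 mg/dL in cholesterol level, holding the other predictors fixed.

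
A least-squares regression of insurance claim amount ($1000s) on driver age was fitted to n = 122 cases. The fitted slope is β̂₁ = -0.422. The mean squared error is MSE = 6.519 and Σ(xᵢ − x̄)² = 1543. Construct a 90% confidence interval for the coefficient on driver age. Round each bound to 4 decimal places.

SE(β̂₁) = √(MSE/Sₓₓ) = √(6.519/1543) = 0.0649991.
df = n − 2 = 120.
t* = t_{0.05, 120} = 1.657651.
Margin = t* × SE = 1.657651 × 0.0649991 = 0.107746.
CI: -0.422 ± 0.107746 → (-0.5297, -0.3143).
With 90% confidence, each one-unit increase in driver age is associated with a change of between -0.5297 and -0.3143 $1000s in insurance claim amount.

(-0.5297, -0.3143)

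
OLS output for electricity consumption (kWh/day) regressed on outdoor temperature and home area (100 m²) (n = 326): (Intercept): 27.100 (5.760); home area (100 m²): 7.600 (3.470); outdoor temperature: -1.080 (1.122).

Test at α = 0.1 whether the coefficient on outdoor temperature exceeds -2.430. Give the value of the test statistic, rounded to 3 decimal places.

Read off: b = -1.080, SE = 1.122 for outdoor temperature.
H₀: β₁ = -2.430 vs H₁: β₁ > -2.430.
t = (-1.080 − (-2.430)) / 1.122 = 1.203.
df = n − k − 1 = 326 − 2 − 1 = 323.
One-sided p ≈ 0.1149, which is ≥ 0.1, so fail to reject H₀.
The data do not give significant evidence that the true slope on outdoor temperature exceeds -2.430 kWh/day per unit, holding the other predictors fixed.

t = 1.203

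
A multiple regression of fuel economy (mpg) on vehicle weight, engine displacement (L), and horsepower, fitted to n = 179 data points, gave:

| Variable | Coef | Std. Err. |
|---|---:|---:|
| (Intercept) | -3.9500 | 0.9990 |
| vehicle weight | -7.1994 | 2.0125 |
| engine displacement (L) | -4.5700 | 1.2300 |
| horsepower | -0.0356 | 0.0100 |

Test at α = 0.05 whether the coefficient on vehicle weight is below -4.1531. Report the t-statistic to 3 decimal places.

t = -1.514

Read off: b = -7.1994, SE = 2.0125 for vehicle weight.
H₀: β₁ = -4.1531 vs H₁: β₁ < -4.1531.
t = (-7.1994 − (-4.1531)) / 2.0125 = -1.514.
df = n − k − 1 = 179 − 3 − 1 = 175.
One-sided p ≈ 0.0660, which is ≥ 0.05, so fail to reject H₀.
The data do not give significant evidence that the true slope on vehicle weight is below -4.1531 mpg per unit, holding the other predictors fixed.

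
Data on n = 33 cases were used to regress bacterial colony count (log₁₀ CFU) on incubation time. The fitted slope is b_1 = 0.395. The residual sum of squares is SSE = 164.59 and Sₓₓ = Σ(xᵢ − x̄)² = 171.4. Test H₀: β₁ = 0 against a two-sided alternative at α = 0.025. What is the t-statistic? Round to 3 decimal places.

MSE = SSE/(n − 2) = 164.59/31 = 5.30935.
SE(b_1) = √(MSE/Sₓₓ) = √(5.30935/171.4) = 0.176001.
t = 0.395 / 0.176001 = 2.244.
df = n − 2 = 31.
Two-sided p ≈ 0.0321, which is ≥ 0.025, so fail to reject H₀.
The data do not give significant evidence of an association between incubation time and bacterial colony count.

t = 2.244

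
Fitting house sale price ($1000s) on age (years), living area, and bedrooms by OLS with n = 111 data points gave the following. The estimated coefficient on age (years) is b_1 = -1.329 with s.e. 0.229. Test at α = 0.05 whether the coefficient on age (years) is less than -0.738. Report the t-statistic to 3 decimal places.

t = -2.581

H₀: β₁ = -0.738 vs H₁: β₁ < -0.738.
t = (b_1 − β₁⁰)/SE = (-1.329 − (-0.738)) / 0.229 = -2.581.
df = n − k − 1 = 111 − 3 − 1 = 107.
One-sided p ≈ 0.0056, which is < 0.05, so reject H₀.
There is evidence that the true slope on age (years) is below -0.738 $1000s per unit, holding the other predictors fixed.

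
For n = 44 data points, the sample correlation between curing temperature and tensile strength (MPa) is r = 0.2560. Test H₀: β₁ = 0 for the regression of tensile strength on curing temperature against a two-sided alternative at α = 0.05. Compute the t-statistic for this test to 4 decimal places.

t = r·√(n − 2)/√(1 − r²) = 0.2560·√42/√0.934464 = 1.7163.
df = n − 2 = 42.
Two-sided p ≈ 0.0935, which is ≥ 0.05, so fail to reject H₀.
The data do not give significant evidence of a linear association between curing temperature and tensile strength.

t = 1.7163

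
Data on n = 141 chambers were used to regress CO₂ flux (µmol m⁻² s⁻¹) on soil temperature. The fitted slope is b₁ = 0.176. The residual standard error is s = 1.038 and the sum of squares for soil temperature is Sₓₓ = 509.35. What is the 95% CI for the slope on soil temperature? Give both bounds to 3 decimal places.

SE(b₁) = s/√Sₓₓ = 1.038/√509.35 = 0.0459927.
df = n − 2 = 139.
t* = t_{0.025, 139} = 1.977178.
Margin = t* × SE = 1.977178 × 0.0459927 = 0.09094.
CI: 0.176 ± 0.09094 → (0.085, 0.267).
With 95% confidence, each one-unit increase in soil temperature is associated with a change of between 0.085 and 0.267 µmol m⁻² s⁻¹ in CO₂ flux.

(0.085, 0.267)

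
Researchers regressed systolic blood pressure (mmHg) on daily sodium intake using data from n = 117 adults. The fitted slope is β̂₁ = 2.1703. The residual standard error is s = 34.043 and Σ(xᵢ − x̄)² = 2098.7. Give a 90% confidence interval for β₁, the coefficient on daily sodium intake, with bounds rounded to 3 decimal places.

(0.938, 3.403)

SE(β̂₁) = s/√Sₓₓ = 34.043/√2098.7 = 0.743109.
df = n − 2 = 115.
t* = t_{0.05, 115} = 1.658212.
Margin = t* × SE = 1.658212 × 0.743109 = 1.23223.
CI: 2.1703 ± 1.23223 → (0.938, 3.403).
With 90% confidence, each one-unit increase in daily sodium intake is associated with a change of between 0.938 and 3.403 mmHg in systolic blood pressure.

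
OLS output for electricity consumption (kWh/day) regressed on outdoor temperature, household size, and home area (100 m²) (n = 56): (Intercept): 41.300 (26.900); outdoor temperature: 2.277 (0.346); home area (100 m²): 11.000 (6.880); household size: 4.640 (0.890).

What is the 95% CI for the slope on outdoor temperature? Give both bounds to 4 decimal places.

(1.5827, 2.9713)

Read off: b = 2.277, SE = 0.346 for outdoor temperature.
df = n − k − 1 = 56 − 3 − 1 = 52.
t* = t_{0.025, 52} = 2.006647.
Margin = t* × SE = 2.006647 × 0.346 = 0.694300.
CI: 2.277 ± 0.694300 → (1.5827, 2.9713).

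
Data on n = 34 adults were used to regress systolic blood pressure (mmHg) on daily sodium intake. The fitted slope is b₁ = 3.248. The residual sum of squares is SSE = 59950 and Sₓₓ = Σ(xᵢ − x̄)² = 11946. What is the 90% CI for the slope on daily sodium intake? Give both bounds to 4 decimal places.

MSE = SSE/(n − 2) = 59950/32 = 1873.44.
SE(b₁) = √(MSE/Sₓₓ) = √(1873.44/11946) = 0.396012.
df = n − 2 = 32.
t* = t_{0.05, 32} = 1.693889.
Margin = t* × SE = 1.693889 × 0.396012 = 0.670800.
CI: 3.248 ± 0.670800 → (2.5772, 3.9188).
With 90% confidence, each one-unit increase in daily sodium intake is associated with a change of between 2.5772 and 3.9188 mmHg in systolic blood pressure.

(2.5772, 3.9188)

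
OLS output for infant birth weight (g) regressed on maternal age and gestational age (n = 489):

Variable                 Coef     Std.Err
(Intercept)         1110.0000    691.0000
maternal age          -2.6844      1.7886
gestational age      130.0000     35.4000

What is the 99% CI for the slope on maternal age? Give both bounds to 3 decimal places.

(-7.310, 1.941)

Read off: b = -2.6844, SE = 1.7886 for maternal age.
df = n − k − 1 = 489 − 2 − 1 = 486.
t* = t_{0.005, 486} = 2.585983.
Margin = t* × SE = 2.585983 × 1.7886 = 4.62529.
CI: -2.6844 ± 4.62529 → (-7.310, 1.941).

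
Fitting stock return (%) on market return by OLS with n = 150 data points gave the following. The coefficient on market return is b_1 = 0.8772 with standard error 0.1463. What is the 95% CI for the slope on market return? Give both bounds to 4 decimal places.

(0.5881, 1.1663)

df = n − 2 = 150 − 2 = 148.
t* = t_{0.025, 148} = 1.976122.
Margin = t* × SE = 1.976122 × 0.1463 = 0.289107.
CI: 0.8772 ± 0.289107 → (0.5881, 1.1663).
With 95% confidence, each one-unit increase in market return is associated with a change of between 0.5881 and 1.1663 % in stock return.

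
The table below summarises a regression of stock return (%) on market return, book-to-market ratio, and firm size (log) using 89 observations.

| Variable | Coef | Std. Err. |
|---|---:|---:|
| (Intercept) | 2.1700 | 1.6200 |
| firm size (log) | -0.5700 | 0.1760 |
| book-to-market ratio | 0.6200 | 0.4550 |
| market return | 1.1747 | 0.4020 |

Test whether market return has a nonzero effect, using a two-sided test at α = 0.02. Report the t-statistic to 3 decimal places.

Read off: b = 1.1747, SE = 0.4020 for market return.
H₀: β₁ = 0 vs H₁: β₁ ≠ 0.
t = 1.1747 / 0.4020 = 2.922.
df = n − k − 1 = 89 − 3 − 1 = 85.
Two-sided p ≈ 0.0045, which is < 0.02, so reject H₀.
There is evidence that market return is associated with stock return, holding the other predictors fixed.

t = 2.922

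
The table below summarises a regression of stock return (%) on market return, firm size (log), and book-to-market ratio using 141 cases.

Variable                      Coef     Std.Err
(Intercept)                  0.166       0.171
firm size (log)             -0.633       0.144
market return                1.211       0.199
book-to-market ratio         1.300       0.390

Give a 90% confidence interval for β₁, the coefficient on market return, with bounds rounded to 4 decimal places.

Read off: b = 1.211, SE = 0.199 for market return.
df = n − k − 1 = 141 − 3 − 1 = 137.
t* = t_{0.05, 137} = 1.656052.
Margin = t* × SE = 1.656052 × 0.199 = 0.329554.
CI: 1.211 ± 0.329554 → (0.8814, 1.5406).

(0.8814, 1.5406)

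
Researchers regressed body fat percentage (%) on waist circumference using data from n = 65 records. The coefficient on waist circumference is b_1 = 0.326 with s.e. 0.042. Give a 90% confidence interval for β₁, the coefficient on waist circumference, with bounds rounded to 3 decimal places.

(0.256, 0.396)

df = n − 2 = 65 − 2 = 63.
t* = t_{0.05, 63} = 1.669402.
Margin = t* × SE = 1.669402 × 0.042 = 0.07011.
CI: 0.326 ± 0.07011 → (0.256, 0.396).
With 90% confidence, each one-unit increase in waist circumference is associated with a change of between 0.256 and 0.396 % in body fat percentage.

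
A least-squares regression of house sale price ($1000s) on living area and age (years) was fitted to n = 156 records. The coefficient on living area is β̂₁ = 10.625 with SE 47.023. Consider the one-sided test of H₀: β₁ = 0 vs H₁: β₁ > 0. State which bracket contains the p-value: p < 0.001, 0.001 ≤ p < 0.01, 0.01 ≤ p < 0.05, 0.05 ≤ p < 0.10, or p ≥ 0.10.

p ≥ 0.10

t = 10.625 / 47.023 = 0.226.
df = n − k − 1 = 156 − 2 − 1 = 153.
One-sided p = P(T_{153} > t) ≈ 0.4108.
So p ≥ 0.10.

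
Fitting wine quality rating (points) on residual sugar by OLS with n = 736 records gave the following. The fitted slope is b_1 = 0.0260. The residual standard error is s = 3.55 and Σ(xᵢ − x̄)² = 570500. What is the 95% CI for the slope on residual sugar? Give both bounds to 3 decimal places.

(0.017, 0.035)

SE(b_1) = s/√Sₓₓ = 3.55/√570500 = 0.00470003.
df = n − 2 = 734.
t* = t_{0.025, 734} = 1.963201.
Margin = t* × SE = 1.963201 × 0.00470003 = 0.00923.
CI: 0.0260 ± 0.00923 → (0.017, 0.035).
With 95% confidence, each one-unit increase in residual sugar is associated with a change of between 0.017 and 0.035 points in wine quality rating.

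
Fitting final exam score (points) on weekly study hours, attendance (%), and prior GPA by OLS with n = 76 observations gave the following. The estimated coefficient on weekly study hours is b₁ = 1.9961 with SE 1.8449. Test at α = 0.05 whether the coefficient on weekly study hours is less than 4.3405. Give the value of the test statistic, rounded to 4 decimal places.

t = -1.2707

H₀: β₁ = 4.3405 vs H₁: β₁ < 4.3405.
t = (b₁ − β₁⁰)/SE = (1.9961 − 4.3405) / 1.8449 = -1.2707.
df = n − k − 1 = 76 − 3 − 1 = 72.
One-sided p ≈ 0.1040, which is ≥ 0.05, so fail to reject H₀.
The data do not give significant evidence that the true slope on weekly study hours is below 4.3405 points per unit, holding the other predictors fixed.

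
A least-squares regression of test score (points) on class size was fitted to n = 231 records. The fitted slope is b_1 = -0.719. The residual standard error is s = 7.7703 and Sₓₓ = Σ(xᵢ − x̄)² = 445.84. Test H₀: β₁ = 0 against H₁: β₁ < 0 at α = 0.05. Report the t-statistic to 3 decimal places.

t = -1.954

SE(b_1) = s/√Sₓₓ = 7.7703/√445.84 = 0.368.
t = -0.719 / 0.368 = -1.954.
df = n − 2 = 229.
One-sided p ≈ 0.0260, which is < 0.05, so reject H₀.
There is evidence that the true slope on class size is negative.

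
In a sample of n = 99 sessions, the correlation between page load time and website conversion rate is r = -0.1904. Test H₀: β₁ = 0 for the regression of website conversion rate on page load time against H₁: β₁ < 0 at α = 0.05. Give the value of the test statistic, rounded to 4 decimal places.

t = r·√(n − 2)/√(1 − r²) = -0.1904·√97/√0.963748 = -1.9102.
df = n − 2 = 97.
One-sided p ≈ 0.0295, which is < 0.05, so reject H₀.
There is evidence of a linear association between page load time and website conversion rate.

t = -1.9102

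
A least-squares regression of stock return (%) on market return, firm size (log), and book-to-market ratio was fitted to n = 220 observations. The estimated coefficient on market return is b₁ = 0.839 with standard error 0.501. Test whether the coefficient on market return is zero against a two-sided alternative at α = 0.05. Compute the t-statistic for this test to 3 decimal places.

H₀: β₁ = 0 vs H₁: β₁ ≠ 0.
t = (b₁ − β₁⁰)/SE = 0.839 / 0.501 = 1.675.
df = n − k − 1 = 220 − 3 − 1 = 216.
Two-sided p ≈ 0.0954, which is ≥ 0.05, so fail to reject H₀.
The data do not give significant evidence of an association between market return and stock return, after adjusting for the other predictors.

t = 1.675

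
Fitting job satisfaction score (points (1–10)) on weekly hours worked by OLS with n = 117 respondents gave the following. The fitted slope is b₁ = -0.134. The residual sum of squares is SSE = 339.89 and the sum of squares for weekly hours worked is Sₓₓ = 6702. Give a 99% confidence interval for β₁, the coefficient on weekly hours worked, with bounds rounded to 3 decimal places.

(-0.189, -0.079)

MSE = SSE/(n − 2) = 339.89/115 = 2.95557.
SE(b₁) = √(MSE/Sₓₓ) = √(2.95557/6702) = 0.0209999.
df = n − 2 = 115.
t* = t_{0.005, 115} = 2.619258.
Margin = t* × SE = 2.619258 × 0.0209999 = 0.05500.
CI: -0.134 ± 0.05500 → (-0.189, -0.079).
With 99% confidence, each one-unit increase in weekly hours worked is associated with a change of between -0.189 and -0.079 points (1–10) in job satisfaction score.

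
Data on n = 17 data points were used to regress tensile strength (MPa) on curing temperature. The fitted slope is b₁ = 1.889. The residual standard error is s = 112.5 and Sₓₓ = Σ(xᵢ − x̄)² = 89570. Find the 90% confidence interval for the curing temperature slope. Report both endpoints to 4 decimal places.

(1.2300, 2.5480)

SE(b₁) = s/√Sₓₓ = 112.5/√89570 = 0.375899.
df = n − 2 = 15.
t* = t_{0.05, 15} = 1.75305.
Margin = t* × SE = 1.75305 × 0.375899 = 0.658970.
CI: 1.889 ± 0.658970 → (1.2300, 2.5480).
With 90% confidence, each one-unit increase in curing temperature is associated with a change of between 1.2300 and 2.5480 MPa in tensile strength.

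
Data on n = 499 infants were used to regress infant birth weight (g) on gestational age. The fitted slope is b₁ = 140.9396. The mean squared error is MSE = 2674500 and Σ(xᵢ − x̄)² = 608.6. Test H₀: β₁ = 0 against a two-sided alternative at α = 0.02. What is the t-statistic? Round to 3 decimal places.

t = 2.126

SE(b₁) = √(MSE/Sₓₓ) = √(2.6745e+06/608.6) = 66.2911.
t = 140.9396 / 66.2911 = 2.126.
df = n − 2 = 497.
Two-sided p ≈ 0.0340, which is ≥ 0.02, so fail to reject H₀.
The data do not give significant evidence of an association between gestational age and infant birth weight.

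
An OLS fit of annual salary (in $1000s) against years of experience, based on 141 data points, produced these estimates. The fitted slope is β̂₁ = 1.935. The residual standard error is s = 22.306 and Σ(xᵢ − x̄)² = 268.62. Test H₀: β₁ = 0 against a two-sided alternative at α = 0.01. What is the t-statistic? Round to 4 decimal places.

t = 1.4218

SE(β̂₁) = s/√Sₓₓ = 22.306/√268.62 = 1.36098.
t = 1.935 / 1.36098 = 1.4218.
df = n − 2 = 139.
Two-sided p ≈ 0.1573, which is ≥ 0.01, so fail to reject H₀.
The data do not give significant evidence of an association between years of experience and annual salary.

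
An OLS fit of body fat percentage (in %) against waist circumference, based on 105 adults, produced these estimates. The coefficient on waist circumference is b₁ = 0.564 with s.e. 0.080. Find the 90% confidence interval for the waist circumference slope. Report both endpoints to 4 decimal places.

df = n − 2 = 105 − 2 = 103.
t* = t_{0.05, 103} = 1.659782.
Margin = t* × SE = 1.659782 × 0.080 = 0.132783.
CI: 0.564 ± 0.132783 → (0.4312, 0.6968).
With 90% confidence, each one-unit increase in waist circumference is associated with a change of between 0.4312 and 0.6968 % in body fat percentage.

(0.4312, 0.6968)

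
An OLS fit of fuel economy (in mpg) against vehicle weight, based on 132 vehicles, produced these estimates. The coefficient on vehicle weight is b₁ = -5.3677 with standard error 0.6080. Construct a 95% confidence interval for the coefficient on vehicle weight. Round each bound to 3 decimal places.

(-6.571, -4.165)

df = n − 2 = 132 − 2 = 130.
t* = t_{0.025, 130} = 1.97838.
Margin = t* × SE = 1.97838 × 0.6080 = 1.20286.
CI: -5.3677 ± 1.20286 → (-6.571, -4.165).
With 95% confidence, each one-unit increase in vehicle weight is associated with a change of between -6.571 and -4.165 mpg in fuel economy.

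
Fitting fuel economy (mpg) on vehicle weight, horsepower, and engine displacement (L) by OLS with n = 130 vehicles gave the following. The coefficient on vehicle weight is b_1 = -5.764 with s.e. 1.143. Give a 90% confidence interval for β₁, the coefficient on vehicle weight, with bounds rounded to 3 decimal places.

(-7.658, -3.870)

df = n − k − 1 = 130 − 3 − 1 = 126.
t* = t_{0.05, 126} = 1.657037.
Margin = t* × SE = 1.657037 × 1.143 = 1.89399.
CI: -5.764 ± 1.89399 → (-7.658, -3.870).
With 90% confidence, each one-unit increase in vehicle weight is associated with a change of between -7.658 and -3.870 mpg in fuel economy, holding the other predictors fixed.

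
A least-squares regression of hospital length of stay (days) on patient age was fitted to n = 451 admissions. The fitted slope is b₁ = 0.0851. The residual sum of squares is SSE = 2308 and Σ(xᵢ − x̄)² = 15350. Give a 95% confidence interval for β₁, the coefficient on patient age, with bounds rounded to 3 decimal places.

MSE = SSE/(n − 2) = 2308/449 = 5.14031.
SE(b₁) = √(MSE/Sₓₓ) = √(5.14031/15350) = 0.0182996.
df = n − 2 = 449.
t* = t_{0.025, 449} = 1.965261.
Margin = t* × SE = 1.965261 × 0.0182996 = 0.03596.
CI: 0.0851 ± 0.03596 → (0.049, 0.121).
With 95% confidence, each one-unit increase in patient age is associated with a change of between 0.049 and 0.121 days in hospital length of stay.

(0.049, 0.121)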